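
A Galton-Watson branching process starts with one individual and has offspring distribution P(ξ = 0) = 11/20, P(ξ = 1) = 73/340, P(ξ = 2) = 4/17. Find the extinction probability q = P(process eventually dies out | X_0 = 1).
q = 1

Mean offspring μ = 0·11/20 + 1·73/340 + 2·4/17 = 233/340 ≤ 1. For μ ≤ 1 with offspring not concentrated at 1, the Galton-Watson process goes extinct almost surely, so q = 1.
(Algebraic check: The pgf is f(s) = 11/20 + 73/340·s + 4/17·s². The extinction probability q is the smallest fixed point of f in [0, 1]. Setting s = f(s):
  4/17·s² + (73/340 − 1)·s + 11/20 = 0
  4/17·s² − (11/20 + 4/17)·s + 11/20 = 0
which factors as (s − 1)·(4/17·s − 11/20) = 0, giving roots s = 1 and s = (11/20)/(4/17) = 187/80. Since 187/80 ≥ 1, the smallest root in [0, 1] is s = 1.)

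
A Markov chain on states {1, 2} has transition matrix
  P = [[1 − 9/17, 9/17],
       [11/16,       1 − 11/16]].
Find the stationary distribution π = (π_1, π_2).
π_1 = 187/331, π_2 = 144/331

Solve πP = π with π_1 + π_2 = 1. From πP = π: π_1 · (1 − 9/17) + π_2 · 11/16 = π_1 ⇒ π_2 · 11/16 = π_1 · 9/17 ⇒ π_2/π_1 = (9/17)/(11/16) = 144/187. Together with π_1 + π_2 = 1:
  π_1 = (11/16)/(9/17 + 11/16) = (11/16)/(331/272) = 187/331,
  π_2 = (9/17)/(9/17 + 11/16) = (9/17)/(331/272) = 144/331.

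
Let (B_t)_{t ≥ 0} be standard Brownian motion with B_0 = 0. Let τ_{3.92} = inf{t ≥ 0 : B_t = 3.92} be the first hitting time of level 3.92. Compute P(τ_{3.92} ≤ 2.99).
P(τ_{3.92} ≤ 2.99) = 2(1 − Φ(3.92/√2.99)) = 2(1 − Φ(2.2670)) ≈ 0.0234

By the reflection principle for standard BM, P(τ_b ≤ t) = 2 · P(B_t ≥ b). Since B_t ~ N(0, t), P(B_t ≥ 3.92) = 1 − Φ(3.92/√t) = 1 − Φ(3.92/√2.99) = 1 − Φ(2.2670) ≈ 0.01170. Doubling: P(τ_{3.92} ≤ 2.99) ≈ 2 · 0.01170 = 0.02340 ≈ 0.0234.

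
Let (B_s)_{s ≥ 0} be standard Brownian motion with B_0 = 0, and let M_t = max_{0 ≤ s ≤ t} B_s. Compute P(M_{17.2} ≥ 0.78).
P(M_{17.2} ≥ 0.78) = 2·P(B_{17.2} ≥ 0.78) = 2(1 − Φ(0.78/√17.2)) ≈ 0.8508

By the reflection principle for Brownian motion, P(M_t ≥ a) = 2 · P(B_t ≥ a) for a ≥ 0. Since B_t ~ N(0, t), P(B_t ≥ 0.78) = 1 − Φ(0.78/√t) = 1 − Φ(0.78/√17.2) = 1 − Φ(0.1881). So
  P(M_{17.2} ≥ 0.78) = 2(1 − Φ(0.1881)) ≈ 0.8508.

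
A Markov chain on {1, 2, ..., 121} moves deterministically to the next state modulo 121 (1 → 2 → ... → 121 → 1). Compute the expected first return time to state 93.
E[T_93 | X_0 = 93] = 121

The chain cycles deterministically, so starting at state 93 it returns in exactly 121 steps. Equivalently, the stationary distribution is uniform π_j = 1/121 for every state j, so by Kac's formula E[T_93] = 1/π_93 = 121.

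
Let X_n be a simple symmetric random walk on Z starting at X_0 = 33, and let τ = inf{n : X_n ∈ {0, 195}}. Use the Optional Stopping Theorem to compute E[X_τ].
E[X_τ] = 33

X_n is a martingale and τ is a bounded-mean stopping time (indeed τ is finite a.s. with bounded expectation since the walk is in a bounded region). By the OST, E[X_τ] = E[X_0] = 33. Equivalently: E[X_τ] = 195 · P(hit 195 first) + 0 · P(hit 0 first) = 195 · (33/195) = 33.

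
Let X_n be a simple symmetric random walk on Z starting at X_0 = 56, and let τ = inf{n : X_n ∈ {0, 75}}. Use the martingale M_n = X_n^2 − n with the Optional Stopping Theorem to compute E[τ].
E[τ] = 1064

M_n = X_n^2 − n is a martingale (since E[X_{n+1}^2 | F_n] = X_n^2 + 1). By OST (τ has finite mean in a bounded region), E[M_τ] = E[M_0] = X_0^2 − 0 = 56^2 = 3136. Also E[M_τ] = E[X_τ^2] − E[τ]. The walk exits at 0 or 75, with P(hit 75 first) = 56/75, so E[X_τ^2] = 75^2 · 56/75 + 0 = 4200. Thus E[τ] = E[X_τ^2] − E[M_τ] = 4200 − 3136 = 1064 = 56(75 − 56) = 1064.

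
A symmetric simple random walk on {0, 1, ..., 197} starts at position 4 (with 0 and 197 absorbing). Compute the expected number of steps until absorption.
E[τ | X_0 = 4] = 772

Let v_k = E[τ | X_0 = k]. Boundary: v_0 = v_197 = 0. Recurrence: v_k = 1 + (v_{k-1} + v_{k+1})/2 for 1 ≤ k ≤ 196. The particular solution to v_k − (v_{k-1} + v_{k+1})/2 = 1 is v_k = −k^2. Adding homogeneous solution A + B k and matching boundaries gives v_k = k (197 − k). Substituting k = 4: v_4 = 4 · 193 = 772.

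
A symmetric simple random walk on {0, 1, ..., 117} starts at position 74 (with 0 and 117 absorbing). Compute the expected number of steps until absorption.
E[τ | X_0 = 74] = 3182

Let v_k = E[τ | X_0 = k]. Boundary: v_0 = v_117 = 0. Recurrence: v_k = 1 + (v_{k-1} + v_{k+1})/2 for 1 ≤ k ≤ 116. The particular solution to v_k − (v_{k-1} + v_{k+1})/2 = 1 is v_k = −k^2. Adding homogeneous solution A + B k and matching boundaries gives v_k = k (117 − k). Substituting k = 74: v_74 = 74 · 43 = 3182.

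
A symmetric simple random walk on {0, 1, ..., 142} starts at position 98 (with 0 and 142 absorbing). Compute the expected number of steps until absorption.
E[τ | X_0 = 98] = 4312

Let v_k = E[τ | X_0 = k]. Boundary: v_0 = v_142 = 0. Recurrence: v_k = 1 + (v_{k-1} + v_{k+1})/2 for 1 ≤ k ≤ 141. The particular solution to v_k − (v_{k-1} + v_{k+1})/2 = 1 is v_k = −k^2. Adding homogeneous solution A + B k and matching boundaries gives v_k = k (142 − k). Substituting k = 98: v_98 = 98 · 44 = 4312.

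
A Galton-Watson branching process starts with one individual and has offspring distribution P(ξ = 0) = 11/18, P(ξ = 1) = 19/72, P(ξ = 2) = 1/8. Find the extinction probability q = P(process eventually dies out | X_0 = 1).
q = 1

Mean offspring μ = 0·11/18 + 1·19/72 + 2·1/8 = 37/72 ≤ 1. For μ ≤ 1 with offspring not concentrated at 1, the Galton-Watson process goes extinct almost surely, so q = 1.
(Algebraic check: The pgf is f(s) = 11/18 + 19/72·s + 1/8·s². The extinction probability q is the smallest fixed point of f in [0, 1]. Setting s = f(s):
  1/8·s² + (19/72 − 1)·s + 11/18 = 0
  1/8·s² − (11/18 + 1/8)·s + 11/18 = 0
which factors as (s − 1)·(1/8·s − 11/18) = 0, giving roots s = 1 and s = (11/18)/(1/8) = 44/9. Since 44/9 ≥ 1, the smallest root in [0, 1] is s = 1.)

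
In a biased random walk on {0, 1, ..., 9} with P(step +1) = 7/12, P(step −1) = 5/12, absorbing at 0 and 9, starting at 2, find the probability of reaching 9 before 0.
P(hit 9 before 0) = (1 − (5/7)^2) / (1 − (5/7)^9) = 9882516/19200241

Let u_k denote P(reach 9 before 0 | start at k). Boundary: u_0 = 0, u_9 = 1. Recurrence: u_k = 7/12·u_{k+1} + 5/12·u_{k-1} for 1 ≤ k ≤ 8. Try u_k = A + B·r^k with r = q/p = (5/12)/(7/12) = 5/7. Substitution satisfies the recurrence; boundary conditions give:
  u_k = (1 − r^k) / (1 − r^N) = (1 − (5/7)^2) / (1 − (5/7)^9) = 9882516/19200241.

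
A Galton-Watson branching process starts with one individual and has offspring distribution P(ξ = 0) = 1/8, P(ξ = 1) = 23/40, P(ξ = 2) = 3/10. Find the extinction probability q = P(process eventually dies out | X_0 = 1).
q = 5/12

The pgf is f(s) = 1/8 + 23/40·s + 3/10·s². The extinction probability q is the smallest fixed point of f in [0, 1]. Setting s = f(s):
  3/10·s² + (23/40 − 1)·s + 1/8 = 0
  3/10·s² − (1/8 + 3/10)·s + 1/8 = 0
which factors as (s − 1)·(3/10·s − 1/8) = 0, giving roots s = 1 and s = (1/8)/(3/10) = 5/12.
Mean offspring μ = 23/40 + 2·3/10 = 47/40 > 1 (supercritical), so q < 1. The extinction probability is the smaller root: q = (1/8)/(3/10) = 5/12.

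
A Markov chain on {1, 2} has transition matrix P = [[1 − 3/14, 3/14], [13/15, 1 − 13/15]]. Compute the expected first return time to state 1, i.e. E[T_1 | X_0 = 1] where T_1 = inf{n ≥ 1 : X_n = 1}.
E[T_1 | X_0 = 1] = 1/π_1 = 227/182

For an irreducible recurrent Markov chain with stationary distribution π, E[T_i | X_0 = i] = 1/π_i (Kac's formula). Here π_1 = (13/15)/(3/14 + 13/15) = (13/15)/(227/210) = 182/227, so E[T_1 | X_0 = 1] = 1/π_1 = (3/14 + 13/15)/(13/15) = (227/210)/(13/15) = 227/182.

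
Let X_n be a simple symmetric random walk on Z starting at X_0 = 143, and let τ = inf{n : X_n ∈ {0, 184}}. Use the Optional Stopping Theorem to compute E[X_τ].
E[X_τ] = 143

X_n is a martingale and τ is a bounded-mean stopping time (indeed τ is finite a.s. with bounded expectation since the walk is in a bounded region). By the OST, E[X_τ] = E[X_0] = 143. Equivalently: E[X_τ] = 184 · P(hit 184 first) + 0 · P(hit 0 first) = 184 · (143/184) = 143.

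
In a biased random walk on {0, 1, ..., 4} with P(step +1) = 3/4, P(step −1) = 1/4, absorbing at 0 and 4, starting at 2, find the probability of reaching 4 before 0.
P(hit 4 before 0) = (1 − (1/3)^2) / (1 − (1/3)^4) = 9/10

Let u_k denote P(reach 4 before 0 | start at k). Boundary: u_0 = 0, u_4 = 1. Recurrence: u_k = 3/4·u_{k+1} + 1/4·u_{k-1} for 1 ≤ k ≤ 3. Try u_k = A + B·r^k with r = q/p = (1/4)/(3/4) = 1/3. Substitution satisfies the recurrence; boundary conditions give:
  u_k = (1 − r^k) / (1 − r^N) = (1 − (1/3)^2) / (1 − (1/3)^4) = 9/10.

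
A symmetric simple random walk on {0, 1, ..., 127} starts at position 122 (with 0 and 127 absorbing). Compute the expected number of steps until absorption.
E[τ | X_0 = 122] = 610

Let v_k = E[τ | X_0 = k]. Boundary: v_0 = v_127 = 0. Recurrence: v_k = 1 + (v_{k-1} + v_{k+1})/2 for 1 ≤ k ≤ 126. The particular solution to v_k − (v_{k-1} + v_{k+1})/2 = 1 is v_k = −k^2. Adding homogeneous solution A + B k and matching boundaries gives v_k = k (127 − k). Substituting k = 122: v_122 = 122 · 5 = 610.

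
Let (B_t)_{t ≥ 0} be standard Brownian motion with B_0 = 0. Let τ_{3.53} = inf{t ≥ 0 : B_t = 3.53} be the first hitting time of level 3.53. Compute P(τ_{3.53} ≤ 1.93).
P(τ_{3.53} ≤ 1.93) = 2(1 − Φ(3.53/√1.93)) = 2(1 − Φ(2.5409)) ≈ 0.0111

By the reflection principle for standard BM, P(τ_b ≤ t) = 2 · P(B_t ≥ b). Since B_t ~ N(0, t), P(B_t ≥ 3.53) = 1 − Φ(3.53/√t) = 1 − Φ(3.53/√1.93) = 1 − Φ(2.5409) ≈ 0.00553. Doubling: P(τ_{3.53} ≤ 1.93) ≈ 2 · 0.00553 = 0.01106 ≈ 0.0111.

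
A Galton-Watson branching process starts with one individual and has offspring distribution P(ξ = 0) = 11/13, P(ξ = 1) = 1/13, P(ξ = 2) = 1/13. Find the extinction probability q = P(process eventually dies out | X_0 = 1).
q = 1

Mean offspring μ = 0·11/13 + 1·1/13 + 2·1/13 = 3/13 ≤ 1. For μ ≤ 1 with offspring not concentrated at 1, the Galton-Watson process goes extinct almost surely, so q = 1.
(Algebraic check: The pgf is f(s) = 11/13 + 1/13·s + 1/13·s². The extinction probability q is the smallest fixed point of f in [0, 1]. Setting s = f(s):
  1/13·s² + (1/13 − 1)·s + 11/13 = 0
  1/13·s² − (11/13 + 1/13)·s + 11/13 = 0
which factors as (s − 1)·(1/13·s − 11/13) = 0, giving roots s = 1 and s = (11/13)/(1/13) = 11. Since 11 ≥ 1, the smallest root in [0, 1] is s = 1.)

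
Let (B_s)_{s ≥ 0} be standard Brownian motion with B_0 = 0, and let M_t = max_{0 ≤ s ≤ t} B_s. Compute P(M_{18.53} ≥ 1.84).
P(M_{18.53} ≥ 1.84) = 2·P(B_{18.53} ≥ 1.84) = 2(1 − Φ(1.84/√18.53)) ≈ 0.6691

By the reflection principle for Brownian motion, P(M_t ≥ a) = 2 · P(B_t ≥ a) for a ≥ 0. Since B_t ~ N(0, t), P(B_t ≥ 1.84) = 1 − Φ(1.84/√t) = 1 − Φ(1.84/√18.53) = 1 − Φ(0.4274). So
  P(M_{18.53} ≥ 1.84) = 2(1 − Φ(0.4274)) ≈ 0.6691.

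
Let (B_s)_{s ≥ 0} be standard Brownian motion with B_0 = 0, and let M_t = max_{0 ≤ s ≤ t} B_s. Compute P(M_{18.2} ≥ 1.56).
P(M_{18.2} ≥ 1.56) = 2·P(B_{18.2} ≥ 1.56) = 2(1 − Φ(1.56/√18.2)) ≈ 0.7146

By the reflection principle for Brownian motion, P(M_t ≥ a) = 2 · P(B_t ≥ a) for a ≥ 0. Since B_t ~ N(0, t), P(B_t ≥ 1.56) = 1 − Φ(1.56/√t) = 1 − Φ(1.56/√18.2) = 1 − Φ(0.3657). So
  P(M_{18.2} ≥ 1.56) = 2(1 − Φ(0.3657)) ≈ 0.7146.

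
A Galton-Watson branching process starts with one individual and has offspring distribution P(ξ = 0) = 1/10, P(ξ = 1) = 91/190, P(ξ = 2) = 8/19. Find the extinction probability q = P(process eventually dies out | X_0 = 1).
q = 19/80

The pgf is f(s) = 1/10 + 91/190·s + 8/19·s². The extinction probability q is the smallest fixed point of f in [0, 1]. Setting s = f(s):
  8/19·s² + (91/190 − 1)·s + 1/10 = 0
  8/19·s² − (1/10 + 8/19)·s + 1/10 = 0
which factors as (s − 1)·(8/19·s − 1/10) = 0, giving roots s = 1 and s = (1/10)/(8/19) = 19/80.
Mean offspring μ = 91/190 + 2·8/19 = 251/190 > 1 (supercritical), so q < 1. The extinction probability is the smaller root: q = (1/10)/(8/19) = 19/80.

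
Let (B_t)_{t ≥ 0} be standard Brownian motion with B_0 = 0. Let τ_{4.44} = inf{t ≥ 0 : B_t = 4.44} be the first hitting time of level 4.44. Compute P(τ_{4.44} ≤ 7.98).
P(τ_{4.44} ≤ 7.98) = 2(1 − Φ(4.44/√7.98)) = 2(1 − Φ(1.5717)) ≈ 0.1160

By the reflection principle for standard BM, P(τ_b ≤ t) = 2 · P(B_t ≥ b). Since B_t ~ N(0, t), P(B_t ≥ 4.44) = 1 − Φ(4.44/√t) = 1 − Φ(4.44/√7.98) = 1 − Φ(1.5717) ≈ 0.05801. Doubling: P(τ_{4.44} ≤ 7.98) ≈ 2 · 0.05801 = 0.11602 ≈ 0.1160.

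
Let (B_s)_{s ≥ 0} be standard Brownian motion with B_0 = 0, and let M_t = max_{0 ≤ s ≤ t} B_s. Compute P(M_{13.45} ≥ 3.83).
P(M_{13.45} ≥ 3.83) = 2·P(B_{13.45} ≥ 3.83) = 2(1 − Φ(3.83/√13.45)) ≈ 0.2963

By the reflection principle for Brownian motion, P(M_t ≥ a) = 2 · P(B_t ≥ a) for a ≥ 0. Since B_t ~ N(0, t), P(B_t ≥ 3.83) = 1 − Φ(3.83/√t) = 1 − Φ(3.83/√13.45) = 1 − Φ(1.0443). So
  P(M_{13.45} ≥ 3.83) = 2(1 − Φ(1.0443)) ≈ 0.2963.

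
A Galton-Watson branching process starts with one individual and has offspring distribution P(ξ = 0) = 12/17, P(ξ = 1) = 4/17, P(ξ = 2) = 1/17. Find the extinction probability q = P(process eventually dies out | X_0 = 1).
q = 1

Mean offspring μ = 0·12/17 + 1·4/17 + 2·1/17 = 6/17 ≤ 1. For μ ≤ 1 with offspring not concentrated at 1, the Galton-Watson process goes extinct almost surely, so q = 1.
(Algebraic check: The pgf is f(s) = 12/17 + 4/17·s + 1/17·s². The extinction probability q is the smallest fixed point of f in [0, 1]. Setting s = f(s):
  1/17·s² + (4/17 − 1)·s + 12/17 = 0
  1/17·s² − (12/17 + 1/17)·s + 12/17 = 0
which factors as (s − 1)·(1/17·s − 12/17) = 0, giving roots s = 1 and s = (12/17)/(1/17) = 12. Since 12 ≥ 1, the smallest root in [0, 1] is s = 1.)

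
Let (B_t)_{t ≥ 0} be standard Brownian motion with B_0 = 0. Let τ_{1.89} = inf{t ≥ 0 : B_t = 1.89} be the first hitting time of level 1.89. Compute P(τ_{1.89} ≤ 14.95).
P(τ_{1.89} ≤ 14.95) = 2(1 − Φ(1.89/√14.95)) = 2(1 − Φ(0.4888)) ≈ 0.6250

By the reflection principle for standard BM, P(τ_b ≤ t) = 2 · P(B_t ≥ b). Since B_t ~ N(0, t), P(B_t ≥ 1.89) = 1 − Φ(1.89/√t) = 1 − Φ(1.89/√14.95) = 1 − Φ(0.4888) ≈ 0.31249. Doubling: P(τ_{1.89} ≤ 14.95) ≈ 2 · 0.31249 = 0.62498 ≈ 0.6250.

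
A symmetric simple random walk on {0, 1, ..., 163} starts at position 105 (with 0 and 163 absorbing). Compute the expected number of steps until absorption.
E[τ | X_0 = 105] = 6090

Let v_k = E[τ | X_0 = k]. Boundary: v_0 = v_163 = 0. Recurrence: v_k = 1 + (v_{k-1} + v_{k+1})/2 for 1 ≤ k ≤ 162. The particular solution to v_k − (v_{k-1} + v_{k+1})/2 = 1 is v_k = −k^2. Adding homogeneous solution A + B k and matching boundaries gives v_k = k (163 − k). Substituting k = 105: v_105 = 105 · 58 = 6090.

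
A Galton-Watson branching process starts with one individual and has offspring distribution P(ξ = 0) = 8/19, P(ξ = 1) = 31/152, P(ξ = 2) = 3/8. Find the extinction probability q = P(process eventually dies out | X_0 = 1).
q = 1

Mean offspring μ = 0·8/19 + 1·31/152 + 2·3/8 = 145/152 ≤ 1. For μ ≤ 1 with offspring not concentrated at 1, the Galton-Watson process goes extinct almost surely, so q = 1.
(Algebraic check: The pgf is f(s) = 8/19 + 31/152·s + 3/8·s². The extinction probability q is the smallest fixed point of f in [0, 1]. Setting s = f(s):
  3/8·s² + (31/152 − 1)·s + 8/19 = 0
  3/8·s² − (8/19 + 3/8)·s + 8/19 = 0
which factors as (s − 1)·(3/8·s − 8/19) = 0, giving roots s = 1 and s = (8/19)/(3/8) = 64/57. Since 64/57 ≥ 1, the smallest root in [0, 1] is s = 1.)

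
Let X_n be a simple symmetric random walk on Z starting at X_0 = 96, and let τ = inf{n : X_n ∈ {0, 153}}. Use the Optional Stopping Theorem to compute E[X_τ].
E[X_τ] = 96

X_n is a martingale and τ is a bounded-mean stopping time (indeed τ is finite a.s. with bounded expectation since the walk is in a bounded region). By the OST, E[X_τ] = E[X_0] = 96. Equivalently: E[X_τ] = 153 · P(hit 153 first) + 0 · P(hit 0 first) = 153 · (96/153) = 96.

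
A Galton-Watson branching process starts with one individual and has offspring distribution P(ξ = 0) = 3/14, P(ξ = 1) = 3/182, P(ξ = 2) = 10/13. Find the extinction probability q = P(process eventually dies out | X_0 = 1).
q = 39/140

The pgf is f(s) = 3/14 + 3/182·s + 10/13·s². The extinction probability q is the smallest fixed point of f in [0, 1]. Setting s = f(s):
  10/13·s² + (3/182 − 1)·s + 3/14 = 0
  10/13·s² − (3/14 + 10/13)·s + 3/14 = 0
which factors as (s − 1)·(10/13·s − 3/14) = 0, giving roots s = 1 and s = (3/14)/(10/13) = 39/140.
Mean offspring μ = 3/182 + 2·10/13 = 283/182 > 1 (supercritical), so q < 1. The extinction probability is the smaller root: q = (3/14)/(10/13) = 39/140.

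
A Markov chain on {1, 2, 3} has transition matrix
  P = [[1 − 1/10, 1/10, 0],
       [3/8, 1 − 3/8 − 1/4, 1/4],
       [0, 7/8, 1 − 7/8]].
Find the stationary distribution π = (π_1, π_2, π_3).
π = (35/47, 28/141, 8/141)

This is a birth-death chain on three states, which satisfies detailed balance: π_1 · P_{12} = π_2 · P_{21} and π_2 · P_{23} = π_3 · P_{32}.
From π_1 · 1/10 = π_2 · 3/8: π_2/π_1 = (1/10)/(3/8) = 4/15.
From π_2 · 1/4 = π_3 · 7/8: π_3/π_2 = (1/4)/(7/8) = 2/7.
Take π_1 proportional to 1; then unnormalized π = (1, 4/15, 8/105). Normalize by dividing by the sum 47/35:
  π = (35/47, 28/141, 8/141).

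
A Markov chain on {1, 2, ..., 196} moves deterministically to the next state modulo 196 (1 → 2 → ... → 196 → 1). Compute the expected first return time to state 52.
E[T_52 | X_0 = 52] = 196

The chain cycles deterministically, so starting at state 52 it returns in exactly 196 steps. Equivalently, the stationary distribution is uniform π_j = 1/196 for every state j, so by Kac's formula E[T_52] = 1/π_52 = 196.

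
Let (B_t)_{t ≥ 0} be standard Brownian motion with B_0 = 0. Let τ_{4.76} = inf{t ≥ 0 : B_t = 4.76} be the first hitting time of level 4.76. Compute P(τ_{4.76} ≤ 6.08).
P(τ_{4.76} ≤ 6.08) = 2(1 − Φ(4.76/√6.08)) = 2(1 − Φ(1.9304)) ≈ 0.0536

By the reflection principle for standard BM, P(τ_b ≤ t) = 2 · P(B_t ≥ b). Since B_t ~ N(0, t), P(B_t ≥ 4.76) = 1 − Φ(4.76/√t) = 1 − Φ(4.76/√6.08) = 1 − Φ(1.9304) ≈ 0.02678. Doubling: P(τ_{4.76} ≤ 6.08) ≈ 2 · 0.02678 = 0.05356 ≈ 0.0536.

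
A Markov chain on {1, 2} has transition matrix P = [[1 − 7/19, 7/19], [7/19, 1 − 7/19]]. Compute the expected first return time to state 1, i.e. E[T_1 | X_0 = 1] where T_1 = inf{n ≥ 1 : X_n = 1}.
E[T_1 | X_0 = 1] = 1/π_1 = 2

For an irreducible recurrent Markov chain with stationary distribution π, E[T_i | X_0 = i] = 1/π_i (Kac's formula). Here π_1 = (7/19)/(7/19 + 7/19) = (7/19)/(14/19) = 1/2, so E[T_1 | X_0 = 1] = 1/π_1 = (7/19 + 7/19)/(7/19) = (14/19)/(7/19) = 2.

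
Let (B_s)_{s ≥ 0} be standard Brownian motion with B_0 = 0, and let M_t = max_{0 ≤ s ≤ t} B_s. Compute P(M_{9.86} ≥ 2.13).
P(M_{9.86} ≥ 2.13) = 2·P(B_{9.86} ≥ 2.13) = 2(1 − Φ(2.13/√9.86)) ≈ 0.4976

By the reflection principle for Brownian motion, P(M_t ≥ a) = 2 · P(B_t ≥ a) for a ≥ 0. Since B_t ~ N(0, t), P(B_t ≥ 2.13) = 1 − Φ(2.13/√t) = 1 − Φ(2.13/√9.86) = 1 − Φ(0.6783). So
  P(M_{9.86} ≥ 2.13) = 2(1 − Φ(0.6783)) ≈ 0.4976.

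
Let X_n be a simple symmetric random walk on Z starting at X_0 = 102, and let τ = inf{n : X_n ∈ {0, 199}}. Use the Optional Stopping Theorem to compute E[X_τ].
E[X_τ] = 102

X_n is a martingale and τ is a bounded-mean stopping time (indeed τ is finite a.s. with bounded expectation since the walk is in a bounded region). By the OST, E[X_τ] = E[X_0] = 102. Equivalently: E[X_τ] = 199 · P(hit 199 first) + 0 · P(hit 0 first) = 199 · (102/199) = 102.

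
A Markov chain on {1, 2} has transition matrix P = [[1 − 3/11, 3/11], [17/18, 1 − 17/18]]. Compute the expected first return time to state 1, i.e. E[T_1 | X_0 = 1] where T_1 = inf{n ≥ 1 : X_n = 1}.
E[T_1 | X_0 = 1] = 1/π_1 = 241/187

For an irreducible recurrent Markov chain with stationary distribution π, E[T_i | X_0 = i] = 1/π_i (Kac's formula). Here π_1 = (17/18)/(3/11 + 17/18) = (17/18)/(241/198) = 187/241, so E[T_1 | X_0 = 1] = 1/π_1 = (3/11 + 17/18)/(17/18) = (241/198)/(17/18) = 241/187.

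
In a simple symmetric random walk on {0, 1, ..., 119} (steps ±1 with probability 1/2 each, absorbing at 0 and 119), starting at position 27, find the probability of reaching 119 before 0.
P(hit 119 before 0) = 27/119

Let u_k = P(hit 119 before 0 | start at k). Then u_0 = 0, u_119 = 1, and u_k = u_{k-1}/2 + u_{k+1}/2 for 1 ≤ k ≤ 118. This harmonic recurrence is solved by u_k = k/119, giving u_27 = 27/119.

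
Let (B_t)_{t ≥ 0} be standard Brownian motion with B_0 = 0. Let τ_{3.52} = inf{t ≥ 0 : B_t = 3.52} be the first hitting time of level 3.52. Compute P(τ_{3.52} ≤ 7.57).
P(τ_{3.52} ≤ 7.57) = 2(1 − Φ(3.52/√7.57)) = 2(1 − Φ(1.2794)) ≈ 0.2008

By the reflection principle for standard BM, P(τ_b ≤ t) = 2 · P(B_t ≥ b). Since B_t ~ N(0, t), P(B_t ≥ 3.52) = 1 − Φ(3.52/√t) = 1 − Φ(3.52/√7.57) = 1 − Φ(1.2794) ≈ 0.10038. Doubling: P(τ_{3.52} ≤ 7.57) ≈ 2 · 0.10038 = 0.20076 ≈ 0.2008.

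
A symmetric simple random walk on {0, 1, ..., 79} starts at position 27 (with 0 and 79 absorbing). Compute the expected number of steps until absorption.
E[τ | X_0 = 27] = 1404

Let v_k = E[τ | X_0 = k]. Boundary: v_0 = v_79 = 0. Recurrence: v_k = 1 + (v_{k-1} + v_{k+1})/2 for 1 ≤ k ≤ 78. The particular solution to v_k − (v_{k-1} + v_{k+1})/2 = 1 is v_k = −k^2. Adding homogeneous solution A + B k and matching boundaries gives v_k = k (79 − k). Substituting k = 27: v_27 = 27 · 52 = 1404.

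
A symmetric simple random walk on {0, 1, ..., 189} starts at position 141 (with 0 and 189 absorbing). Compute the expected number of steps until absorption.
E[τ | X_0 = 141] = 6768

Let v_k = E[τ | X_0 = k]. Boundary: v_0 = v_189 = 0. Recurrence: v_k = 1 + (v_{k-1} + v_{k+1})/2 for 1 ≤ k ≤ 188. The particular solution to v_k − (v_{k-1} + v_{k+1})/2 = 1 is v_k = −k^2. Adding homogeneous solution A + B k and matching boundaries gives v_k = k (189 − k). Substituting k = 141: v_141 = 141 · 48 = 6768.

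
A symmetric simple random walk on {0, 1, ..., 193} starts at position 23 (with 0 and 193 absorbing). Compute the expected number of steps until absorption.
E[τ | X_0 = 23] = 3910

Let v_k = E[τ | X_0 = k]. Boundary: v_0 = v_193 = 0. Recurrence: v_k = 1 + (v_{k-1} + v_{k+1})/2 for 1 ≤ k ≤ 192. The particular solution to v_k − (v_{k-1} + v_{k+1})/2 = 1 is v_k = −k^2. Adding homogeneous solution A + B k and matching boundaries gives v_k = k (193 − k). Substituting k = 23: v_23 = 23 · 170 = 3910.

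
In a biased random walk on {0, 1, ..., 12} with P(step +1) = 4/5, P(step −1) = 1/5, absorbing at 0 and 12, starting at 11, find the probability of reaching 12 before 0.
P(hit 12 before 0) = (1 − (1/4)^11) / (1 − (1/4)^12) = 5592404/5592405

Let u_k denote P(reach 12 before 0 | start at k). Boundary: u_0 = 0, u_12 = 1. Recurrence: u_k = 4/5·u_{k+1} + 1/5·u_{k-1} for 1 ≤ k ≤ 11. Try u_k = A + B·r^k with r = q/p = (1/5)/(4/5) = 1/4. Substitution satisfies the recurrence; boundary conditions give:
  u_k = (1 − r^k) / (1 − r^N) = (1 − (1/4)^11) / (1 − (1/4)^12) = 5592404/5592405.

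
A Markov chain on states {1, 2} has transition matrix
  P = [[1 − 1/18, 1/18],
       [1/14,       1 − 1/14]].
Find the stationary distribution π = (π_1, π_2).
π_1 = 9/16, π_2 = 7/16

Solve πP = π with π_1 + π_2 = 1. From πP = π: π_1 · (1 − 1/18) + π_2 · 1/14 = π_1 ⇒ π_2 · 1/14 = π_1 · 1/18 ⇒ π_2/π_1 = (1/18)/(1/14) = 7/9. Together with π_1 + π_2 = 1:
  π_1 = (1/14)/(1/18 + 1/14) = (1/14)/(8/63) = 9/16,
  π_2 = (1/18)/(1/18 + 1/14) = (1/18)/(8/63) = 7/16.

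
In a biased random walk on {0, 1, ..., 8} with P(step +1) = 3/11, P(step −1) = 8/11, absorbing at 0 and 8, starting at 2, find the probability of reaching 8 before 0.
P(hit 8 before 0) = (1 − (8/3)^2) / (1 − (8/3)^8) = 729/304921

Let u_k denote P(reach 8 before 0 | start at k). Boundary: u_0 = 0, u_8 = 1. Recurrence: u_k = 3/11·u_{k+1} + 8/11·u_{k-1} for 1 ≤ k ≤ 7. Try u_k = A + B·r^k with r = q/p = (8/11)/(3/11) = 8/3. Substitution satisfies the recurrence; boundary conditions give:
  u_k = (1 − r^k) / (1 − r^N) = (1 − (8/3)^2) / (1 − (8/3)^8) = 729/304921.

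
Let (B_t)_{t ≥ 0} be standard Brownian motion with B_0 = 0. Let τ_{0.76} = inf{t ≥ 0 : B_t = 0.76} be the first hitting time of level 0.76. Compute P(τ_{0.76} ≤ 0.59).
P(τ_{0.76} ≤ 0.59) = 2(1 − Φ(0.76/√0.59)) = 2(1 − Φ(0.9894)) ≈ 0.3225

By the reflection principle for standard BM, P(τ_b ≤ t) = 2 · P(B_t ≥ b). Since B_t ~ N(0, t), P(B_t ≥ 0.76) = 1 − Φ(0.76/√t) = 1 − Φ(0.76/√0.59) = 1 − Φ(0.9894) ≈ 0.16123. Doubling: P(τ_{0.76} ≤ 0.59) ≈ 2 · 0.16123 = 0.32246 ≈ 0.3225.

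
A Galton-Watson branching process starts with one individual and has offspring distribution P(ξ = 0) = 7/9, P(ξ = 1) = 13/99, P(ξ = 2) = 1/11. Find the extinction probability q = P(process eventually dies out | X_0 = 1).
q = 1

Mean offspring μ = 0·7/9 + 1·13/99 + 2·1/11 = 31/99 ≤ 1. For μ ≤ 1 with offspring not concentrated at 1, the Galton-Watson process goes extinct almost surely, so q = 1.
(Algebraic check: The pgf is f(s) = 7/9 + 13/99·s + 1/11·s². The extinction probability q is the smallest fixed point of f in [0, 1]. Setting s = f(s):
  1/11·s² + (13/99 − 1)·s + 7/9 = 0
  1/11·s² − (7/9 + 1/11)·s + 7/9 = 0
which factors as (s − 1)·(1/11·s − 7/9) = 0, giving roots s = 1 and s = (7/9)/(1/11) = 77/9. Since 77/9 ≥ 1, the smallest root in [0, 1] is s = 1.)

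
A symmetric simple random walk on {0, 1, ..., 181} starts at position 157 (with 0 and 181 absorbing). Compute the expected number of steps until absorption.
E[τ | X_0 = 157] = 3768

Let v_k = E[τ | X_0 = k]. Boundary: v_0 = v_181 = 0. Recurrence: v_k = 1 + (v_{k-1} + v_{k+1})/2 for 1 ≤ k ≤ 180. The particular solution to v_k − (v_{k-1} + v_{k+1})/2 = 1 is v_k = −k^2. Adding homogeneous solution A + B k and matching boundaries gives v_k = k (181 − k). Substituting k = 157: v_157 = 157 · 24 = 3768.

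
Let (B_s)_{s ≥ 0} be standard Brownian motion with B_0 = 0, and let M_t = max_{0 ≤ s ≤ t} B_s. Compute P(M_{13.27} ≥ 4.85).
P(M_{13.27} ≥ 4.85) = 2·P(B_{13.27} ≥ 4.85) = 2(1 − Φ(4.85/√13.27)) ≈ 0.1831

By the reflection principle for Brownian motion, P(M_t ≥ a) = 2 · P(B_t ≥ a) for a ≥ 0. Since B_t ~ N(0, t), P(B_t ≥ 4.85) = 1 − Φ(4.85/√t) = 1 − Φ(4.85/√13.27) = 1 − Φ(1.3314). So
  P(M_{13.27} ≥ 4.85) = 2(1 − Φ(1.3314)) ≈ 0.1831.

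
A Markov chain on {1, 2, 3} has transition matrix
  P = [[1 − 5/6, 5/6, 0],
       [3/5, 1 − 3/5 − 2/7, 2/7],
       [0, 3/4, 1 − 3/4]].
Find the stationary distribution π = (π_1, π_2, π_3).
π = (378/1103, 525/1103, 200/1103)

This is a birth-death chain on three states, which satisfies detailed balance: π_1 · P_{12} = π_2 · P_{21} and π_2 · P_{23} = π_3 · P_{32}.
From π_1 · 5/6 = π_2 · 3/5: π_2/π_1 = (5/6)/(3/5) = 25/18.
From π_2 · 2/7 = π_3 · 3/4: π_3/π_2 = (2/7)/(3/4) = 8/21.
Take π_1 proportional to 1; then unnormalized π = (1, 25/18, 100/189). Normalize by dividing by the sum 1103/378:
  π = (378/1103, 525/1103, 200/1103).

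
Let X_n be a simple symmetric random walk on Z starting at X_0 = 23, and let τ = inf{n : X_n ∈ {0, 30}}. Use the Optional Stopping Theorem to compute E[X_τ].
E[X_τ] = 23

X_n is a martingale and τ is a bounded-mean stopping time (indeed τ is finite a.s. with bounded expectation since the walk is in a bounded region). By the OST, E[X_τ] = E[X_0] = 23. Equivalently: E[X_τ] = 30 · P(hit 30 first) + 0 · P(hit 0 first) = 30 · (23/30) = 23.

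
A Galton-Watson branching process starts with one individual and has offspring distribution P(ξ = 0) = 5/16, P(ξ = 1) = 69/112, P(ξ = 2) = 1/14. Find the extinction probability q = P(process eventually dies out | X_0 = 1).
q = 1

Mean offspring μ = 0·5/16 + 1·69/112 + 2·1/14 = 85/112 ≤ 1. For μ ≤ 1 with offspring not concentrated at 1, the Galton-Watson process goes extinct almost surely, so q = 1.
(Algebraic check: The pgf is f(s) = 5/16 + 69/112·s + 1/14·s². The extinction probability q is the smallest fixed point of f in [0, 1]. Setting s = f(s):
  1/14·s² + (69/112 − 1)·s + 5/16 = 0
  1/14·s² − (5/16 + 1/14)·s + 5/16 = 0
which factors as (s − 1)·(1/14·s − 5/16) = 0, giving roots s = 1 and s = (5/16)/(1/14) = 35/8. Since 35/8 ≥ 1, the smallest root in [0, 1] is s = 1.)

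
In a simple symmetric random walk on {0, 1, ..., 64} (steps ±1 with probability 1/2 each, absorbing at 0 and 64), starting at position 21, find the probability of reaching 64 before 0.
P(hit 64 before 0) = 21/64

Let u_k = P(hit 64 before 0 | start at k). Then u_0 = 0, u_64 = 1, and u_k = u_{k-1}/2 + u_{k+1}/2 for 1 ≤ k ≤ 63. This harmonic recurrence is solved by u_k = k/64, giving u_21 = 21/64.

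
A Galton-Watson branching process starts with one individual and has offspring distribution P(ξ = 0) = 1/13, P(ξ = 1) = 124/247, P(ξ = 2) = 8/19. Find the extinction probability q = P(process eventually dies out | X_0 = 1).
q = 19/104

The pgf is f(s) = 1/13 + 124/247·s + 8/19·s². The extinction probability q is the smallest fixed point of f in [0, 1]. Setting s = f(s):
  8/19·s² + (124/247 − 1)·s + 1/13 = 0
  8/19·s² − (1/13 + 8/19)·s + 1/13 = 0
which factors as (s − 1)·(8/19·s − 1/13) = 0, giving roots s = 1 and s = (1/13)/(8/19) = 19/104.
Mean offspring μ = 124/247 + 2·8/19 = 332/247 > 1 (supercritical), so q < 1. The extinction probability is the smaller root: q = (1/13)/(8/19) = 19/104.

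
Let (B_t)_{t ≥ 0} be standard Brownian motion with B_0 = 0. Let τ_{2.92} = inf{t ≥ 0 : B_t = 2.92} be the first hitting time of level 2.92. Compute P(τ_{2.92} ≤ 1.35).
P(τ_{2.92} ≤ 1.35) = 2(1 − Φ(2.92/√1.35)) = 2(1 − Φ(2.5131)) ≈ 0.0120

By the reflection principle for standard BM, P(τ_b ≤ t) = 2 · P(B_t ≥ b). Since B_t ~ N(0, t), P(B_t ≥ 2.92) = 1 − Φ(2.92/√t) = 1 − Φ(2.92/√1.35) = 1 − Φ(2.5131) ≈ 0.00598. Doubling: P(τ_{2.92} ≤ 1.35) ≈ 2 · 0.00598 = 0.01196 ≈ 0.0120.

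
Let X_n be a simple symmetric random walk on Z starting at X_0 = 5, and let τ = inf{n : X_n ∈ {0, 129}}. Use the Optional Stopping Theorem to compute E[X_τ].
E[X_τ] = 5

X_n is a martingale and τ is a bounded-mean stopping time (indeed τ is finite a.s. with bounded expectation since the walk is in a bounded region). By the OST, E[X_τ] = E[X_0] = 5. Equivalently: E[X_τ] = 129 · P(hit 129 first) + 0 · P(hit 0 first) = 129 · (5/129) = 5.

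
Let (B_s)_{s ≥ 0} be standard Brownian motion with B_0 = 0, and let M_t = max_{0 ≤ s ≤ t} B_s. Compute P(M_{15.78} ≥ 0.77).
P(M_{15.78} ≥ 0.77) = 2·P(B_{15.78} ≥ 0.77) = 2(1 − Φ(0.77/√15.78)) ≈ 0.8463

By the reflection principle for Brownian motion, P(M_t ≥ a) = 2 · P(B_t ≥ a) for a ≥ 0. Since B_t ~ N(0, t), P(B_t ≥ 0.77) = 1 − Φ(0.77/√t) = 1 − Φ(0.77/√15.78) = 1 − Φ(0.1938). So
  P(M_{15.78} ≥ 0.77) = 2(1 − Φ(0.1938)) ≈ 0.8463.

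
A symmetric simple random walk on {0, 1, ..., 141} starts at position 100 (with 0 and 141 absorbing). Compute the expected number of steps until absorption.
E[τ | X_0 = 100] = 4100

Let v_k = E[τ | X_0 = k]. Boundary: v_0 = v_141 = 0. Recurrence: v_k = 1 + (v_{k-1} + v_{k+1})/2 for 1 ≤ k ≤ 140. The particular solution to v_k − (v_{k-1} + v_{k+1})/2 = 1 is v_k = −k^2. Adding homogeneous solution A + B k and matching boundaries gives v_k = k (141 − k). Substituting k = 100: v_100 = 100 · 41 = 4100.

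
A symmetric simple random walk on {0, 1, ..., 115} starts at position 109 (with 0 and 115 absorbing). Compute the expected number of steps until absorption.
E[τ | X_0 = 109] = 654

Let v_k = E[τ | X_0 = k]. Boundary: v_0 = v_115 = 0. Recurrence: v_k = 1 + (v_{k-1} + v_{k+1})/2 for 1 ≤ k ≤ 114. The particular solution to v_k − (v_{k-1} + v_{k+1})/2 = 1 is v_k = −k^2. Adding homogeneous solution A + B k and matching boundaries gives v_k = k (115 − k). Substituting k = 109: v_109 = 109 · 6 = 654.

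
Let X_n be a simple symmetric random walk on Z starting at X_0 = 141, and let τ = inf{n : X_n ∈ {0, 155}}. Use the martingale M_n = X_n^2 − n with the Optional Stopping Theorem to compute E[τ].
E[τ] = 1974

M_n = X_n^2 − n is a martingale (since E[X_{n+1}^2 | F_n] = X_n^2 + 1). By OST (τ has finite mean in a bounded region), E[M_τ] = E[M_0] = X_0^2 − 0 = 141^2 = 19881. Also E[M_τ] = E[X_τ^2] − E[τ]. The walk exits at 0 or 155, with P(hit 155 first) = 141/155, so E[X_τ^2] = 155^2 · 141/155 + 0 = 21855. Thus E[τ] = E[X_τ^2] − E[M_τ] = 21855 − 19881 = 1974 = 141(155 − 141) = 1974.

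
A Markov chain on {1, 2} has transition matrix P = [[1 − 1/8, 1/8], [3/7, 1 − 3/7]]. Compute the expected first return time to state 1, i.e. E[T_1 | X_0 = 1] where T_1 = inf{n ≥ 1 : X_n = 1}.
E[T_1 | X_0 = 1] = 1/π_1 = 31/24

For an irreducible recurrent Markov chain with stationary distribution π, E[T_i | X_0 = i] = 1/π_i (Kac's formula). Here π_1 = (3/7)/(1/8 + 3/7) = (3/7)/(31/56) = 24/31, so E[T_1 | X_0 = 1] = 1/π_1 = (1/8 + 3/7)/(3/7) = (31/56)/(3/7) = 31/24.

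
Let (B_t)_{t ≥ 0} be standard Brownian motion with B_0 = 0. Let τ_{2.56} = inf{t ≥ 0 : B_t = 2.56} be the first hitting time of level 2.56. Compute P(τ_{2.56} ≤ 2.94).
P(τ_{2.56} ≤ 2.94) = 2(1 − Φ(2.56/√2.94)) = 2(1 − Φ(1.4930)) ≈ 0.1354

By the reflection principle for standard BM, P(τ_b ≤ t) = 2 · P(B_t ≥ b). Since B_t ~ N(0, t), P(B_t ≥ 2.56) = 1 − Φ(2.56/√t) = 1 − Φ(2.56/√2.94) = 1 − Φ(1.4930) ≈ 0.06772. Doubling: P(τ_{2.56} ≤ 2.94) ≈ 2 · 0.06772 = 0.13544 ≈ 0.1354.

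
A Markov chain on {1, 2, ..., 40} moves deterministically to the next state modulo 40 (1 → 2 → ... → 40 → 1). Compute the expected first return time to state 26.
E[T_26 | X_0 = 26] = 40

The chain cycles deterministically, so starting at state 26 it returns in exactly 40 steps. Equivalently, the stationary distribution is uniform π_j = 1/40 for every state j, so by Kac's formula E[T_26] = 1/π_26 = 40.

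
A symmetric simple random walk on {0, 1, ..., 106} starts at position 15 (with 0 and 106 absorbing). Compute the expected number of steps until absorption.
E[τ | X_0 = 15] = 1365

Let v_k = E[τ | X_0 = k]. Boundary: v_0 = v_106 = 0. Recurrence: v_k = 1 + (v_{k-1} + v_{k+1})/2 for 1 ≤ k ≤ 105. The particular solution to v_k − (v_{k-1} + v_{k+1})/2 = 1 is v_k = −k^2. Adding homogeneous solution A + B k and matching boundaries gives v_k = k (106 − k). Substituting k = 15: v_15 = 15 · 91 = 1365.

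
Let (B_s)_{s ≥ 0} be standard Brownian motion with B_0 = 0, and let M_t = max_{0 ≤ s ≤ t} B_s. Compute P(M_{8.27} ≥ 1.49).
P(M_{8.27} ≥ 1.49) = 2·P(B_{8.27} ≥ 1.49) = 2(1 − Φ(1.49/√8.27)) ≈ 0.6044

By the reflection principle for Brownian motion, P(M_t ≥ a) = 2 · P(B_t ≥ a) for a ≥ 0. Since B_t ~ N(0, t), P(B_t ≥ 1.49) = 1 − Φ(1.49/√t) = 1 − Φ(1.49/√8.27) = 1 − Φ(0.5181). So
  P(M_{8.27} ≥ 1.49) = 2(1 − Φ(0.5181)) ≈ 0.6044.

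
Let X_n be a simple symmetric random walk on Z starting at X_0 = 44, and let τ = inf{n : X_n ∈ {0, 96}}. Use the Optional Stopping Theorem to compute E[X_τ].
E[X_τ] = 44

X_n is a martingale and τ is a bounded-mean stopping time (indeed τ is finite a.s. with bounded expectation since the walk is in a bounded region). By the OST, E[X_τ] = E[X_0] = 44. Equivalently: E[X_τ] = 96 · P(hit 96 first) + 0 · P(hit 0 first) = 96 · (44/96) = 44.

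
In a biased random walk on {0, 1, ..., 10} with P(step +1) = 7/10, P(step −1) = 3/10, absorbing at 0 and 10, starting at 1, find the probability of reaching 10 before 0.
P(hit 10 before 0) = (1 − (3/7)^1) / (1 − (3/7)^10) = 40353607/70604050

Let u_k denote P(reach 10 before 0 | start at k). Boundary: u_0 = 0, u_10 = 1. Recurrence: u_k = 7/10·u_{k+1} + 3/10·u_{k-1} for 1 ≤ k ≤ 9. Try u_k = A + B·r^k with r = q/p = (3/10)/(7/10) = 3/7. Substitution satisfies the recurrence; boundary conditions give:
  u_k = (1 − r^k) / (1 − r^N) = (1 − (3/7)^1) / (1 − (3/7)^10) = 40353607/70604050.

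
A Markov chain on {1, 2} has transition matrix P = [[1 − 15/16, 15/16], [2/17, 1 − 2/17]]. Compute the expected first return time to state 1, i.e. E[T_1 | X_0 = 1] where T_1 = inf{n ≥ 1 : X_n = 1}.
E[T_1 | X_0 = 1] = 1/π_1 = 287/32

For an irreducible recurrent Markov chain with stationary distribution π, E[T_i | X_0 = i] = 1/π_i (Kac's formula). Here π_1 = (2/17)/(15/16 + 2/17) = (2/17)/(287/272) = 32/287, so E[T_1 | X_0 = 1] = 1/π_1 = (15/16 + 2/17)/(2/17) = (287/272)/(2/17) = 287/32.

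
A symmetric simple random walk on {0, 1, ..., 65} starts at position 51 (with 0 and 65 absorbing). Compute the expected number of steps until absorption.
E[τ | X_0 = 51] = 714

Let v_k = E[τ | X_0 = k]. Boundary: v_0 = v_65 = 0. Recurrence: v_k = 1 + (v_{k-1} + v_{k+1})/2 for 1 ≤ k ≤ 64. The particular solution to v_k − (v_{k-1} + v_{k+1})/2 = 1 is v_k = −k^2. Adding homogeneous solution A + B k and matching boundaries gives v_k = k (65 − k). Substituting k = 51: v_51 = 51 · 14 = 714.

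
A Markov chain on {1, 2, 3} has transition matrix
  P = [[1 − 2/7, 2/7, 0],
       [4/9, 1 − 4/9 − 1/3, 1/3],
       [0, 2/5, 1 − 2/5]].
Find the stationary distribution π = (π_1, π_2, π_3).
π = (28/61, 18/61, 15/61)

This is a birth-death chain on three states, which satisfies detailed balance: π_1 · P_{12} = π_2 · P_{21} and π_2 · P_{23} = π_3 · P_{32}.
From π_1 · 2/7 = π_2 · 4/9: π_2/π_1 = (2/7)/(4/9) = 9/14.
From π_2 · 1/3 = π_3 · 2/5: π_3/π_2 = (1/3)/(2/5) = 5/6.
Take π_1 proportional to 1; then unnormalized π = (1, 9/14, 15/28). Normalize by dividing by the sum 61/28:
  π = (28/61, 18/61, 15/61).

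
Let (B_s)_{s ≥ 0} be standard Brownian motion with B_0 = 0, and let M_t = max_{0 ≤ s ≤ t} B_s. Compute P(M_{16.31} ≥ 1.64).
P(M_{16.31} ≥ 1.64) = 2·P(B_{16.31} ≥ 1.64) = 2(1 − Φ(1.64/√16.31)) ≈ 0.6847

By the reflection principle for Brownian motion, P(M_t ≥ a) = 2 · P(B_t ≥ a) for a ≥ 0. Since B_t ~ N(0, t), P(B_t ≥ 1.64) = 1 − Φ(1.64/√t) = 1 − Φ(1.64/√16.31) = 1 − Φ(0.4061). So
  P(M_{16.31} ≥ 1.64) = 2(1 − Φ(0.4061)) ≈ 0.6847.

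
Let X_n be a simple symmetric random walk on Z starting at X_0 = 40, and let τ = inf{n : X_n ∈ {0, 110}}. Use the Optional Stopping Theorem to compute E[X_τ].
E[X_τ] = 40

X_n is a martingale and τ is a bounded-mean stopping time (indeed τ is finite a.s. with bounded expectation since the walk is in a bounded region). By the OST, E[X_τ] = E[X_0] = 40. Equivalently: E[X_τ] = 110 · P(hit 110 first) + 0 · P(hit 0 first) = 110 · (40/110) = 40.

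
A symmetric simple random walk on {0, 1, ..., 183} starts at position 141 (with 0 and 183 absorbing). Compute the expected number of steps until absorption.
E[τ | X_0 = 141] = 5922

Let v_k = E[τ | X_0 = k]. Boundary: v_0 = v_183 = 0. Recurrence: v_k = 1 + (v_{k-1} + v_{k+1})/2 for 1 ≤ k ≤ 182. The particular solution to v_k − (v_{k-1} + v_{k+1})/2 = 1 is v_k = −k^2. Adding homogeneous solution A + B k and matching boundaries gives v_k = k (183 − k). Substituting k = 141: v_141 = 141 · 42 = 5922.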